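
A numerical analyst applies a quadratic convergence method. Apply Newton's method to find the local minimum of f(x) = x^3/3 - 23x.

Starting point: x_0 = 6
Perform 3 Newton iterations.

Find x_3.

f(x) = x^3/3 - 23x
f'(x) = x^2 - 23, f''(x) = 2x
Newton update: x_{n+1} = x_n - (x_n^2 - 23)/(2*x_n)
Step 1: x_0 = 6, f'=13, f''=12, x_1 = 59/12
Step 2: x_1 = 59/12, f'=169/144, f''=59/6, x_2 = 6793/1416
Step 3: x_2 = 6793/1416, f'=28561/2005056, f''=6793/708, x_3 = 92261137/19237776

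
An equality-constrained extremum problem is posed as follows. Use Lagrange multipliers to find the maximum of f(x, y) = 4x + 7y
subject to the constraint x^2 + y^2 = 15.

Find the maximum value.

Set up Lagrange conditions: grad f = lambda * grad g
  4 = 2*lambda*x
  7 = 2*lambda*y
From these: x/y = 4/7, so x = 4t, y = 7t for some t.
Substitute into constraint: (4t)^2 + (7t)^2 = 15
  t^2 * 65 = 15
  t = sqrt(15/65)
Maximum = 4*x + 7*y = (4^2 + 7^2)*t = 65 * sqrt(15/65) = sqrt(975)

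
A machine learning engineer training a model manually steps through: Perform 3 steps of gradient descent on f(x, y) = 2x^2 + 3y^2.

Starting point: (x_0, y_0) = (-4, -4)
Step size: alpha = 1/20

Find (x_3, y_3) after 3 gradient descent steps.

f(x,y) = 2x^2 + 3y^2
grad_x = 4x + 0y, grad_y = 6y + 0x
Step 1: grad = (-16, -24), (-16/5, -14/5)
Step 2: grad = (-64/5, -84/5), (-64/25, -49/25)
Step 3: grad = (-256/25, -294/25), (-256/125, -343/250)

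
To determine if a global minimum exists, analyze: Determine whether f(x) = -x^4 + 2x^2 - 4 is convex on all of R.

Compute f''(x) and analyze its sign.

f(x) = -x^4 + 2x^2 - 4
f'(x) = -4x^3 + 4x
f''(x) = -12x^2 + 4
f''(x) = -12x^2 + 4 -> -inf as |x| -> inf
Therefore, f is not globally convex on R.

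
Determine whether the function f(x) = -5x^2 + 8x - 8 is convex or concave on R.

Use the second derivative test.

f(x) = -5x^2 + 8x - 8
f'(x) = -10x + 8
f''(x) = -10
Since f''(x) = -10 < 0 for all x, f is concave on R.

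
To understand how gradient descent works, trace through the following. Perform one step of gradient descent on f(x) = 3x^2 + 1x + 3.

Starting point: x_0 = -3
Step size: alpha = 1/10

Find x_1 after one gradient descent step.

f(x) = 3x^2 + 1x + 3
f'(x) = 6x + 1
f'(-3) = 6*-3 + (1) = -17
x_1 = x_0 - alpha * f'(x_0) = -3 - 1/10 * -17 = -13/10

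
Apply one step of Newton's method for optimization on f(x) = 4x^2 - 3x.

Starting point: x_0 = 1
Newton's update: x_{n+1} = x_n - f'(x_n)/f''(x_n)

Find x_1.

f(x) = 4x^2 - 3x
f'(x) = 8x + (-3), f''(x) = 8
Newton step: x_1 = x_0 - f'(x_0)/f''(x_0)
f'(1) = 5
x_1 = 1 - 5/8 = 3/8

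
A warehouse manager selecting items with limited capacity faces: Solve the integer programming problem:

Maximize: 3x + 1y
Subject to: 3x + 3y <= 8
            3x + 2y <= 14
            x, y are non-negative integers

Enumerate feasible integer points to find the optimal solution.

Constraint 1: 3x + 3y <= 8
Constraint 2: 3x + 2y <= 14
Feasible x range (need y >= 0): 0 <= x <= min(8/3, 14/3) => x in {0, ..., 2}.
Enumerate feasible integer points row by row (the coefficient of y is 1 > 0, so for each x the largest feasible y gives the best value):
  x = 0: y <= min((8 - 3*0)/3, (14 - 3*0)/2) => y in {0, ..., 2}; best 3*0 + 1*2 = 2
  x = 1: y <= min((8 - 3*1)/3, (14 - 3*1)/2) => y in {0, ..., 1}; best 3*1 + 1*1 = 4
  x = 2: y <= min((8 - 3*2)/3, (14 - 3*2)/2) => y in {0}; best 3*2 + 1*0 = 6
The maximum 3x + 1y = 6 is achieved at x = 2, y = 0.
Check: 3*2 + 3*0 = 6 <= 8 and 3*2 + 2*0 = 6 <= 14.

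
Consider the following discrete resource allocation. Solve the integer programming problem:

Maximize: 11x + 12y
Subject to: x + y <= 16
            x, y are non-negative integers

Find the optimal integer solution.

Objective: 11x + 12y, constraint: x + y <= 16
Coefficient of y is 12 > coefficient of x is 11, so allocate the entire budget to y.
Optimal: x = 0, y = 16, value = 192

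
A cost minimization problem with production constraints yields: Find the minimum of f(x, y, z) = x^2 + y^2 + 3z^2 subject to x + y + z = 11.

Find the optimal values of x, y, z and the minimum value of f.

Using Lagrange multipliers on f = x^2 + y^2 + 3z^2 with constraint x + y + z = 11:
Conditions: 2*1*x = lambda, 2*1*y = lambda, 2*3*z = lambda
So x = lambda/2, y = lambda/2, z = lambda/6
Substituting into constraint: lambda * (7/6) = 11
lambda = 66/7
x = 33/7, y = 33/7, z = 11/7
Minimum value = 363/7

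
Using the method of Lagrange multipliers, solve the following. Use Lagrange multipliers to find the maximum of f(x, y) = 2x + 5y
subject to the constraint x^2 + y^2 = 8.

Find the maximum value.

Set up Lagrange conditions: grad f = lambda * grad g
  2 = 2*lambda*x
  5 = 2*lambda*y
From these: x/y = 2/5, so x = 2t, y = 5t for some t.
Substitute into constraint: (2t)^2 + (5t)^2 = 8
  t^2 * 29 = 8
  t = sqrt(8/29)
Maximum = 2*x + 5*y = (2^2 + 5^2)*t = 29 * sqrt(8/29) = sqrt(232)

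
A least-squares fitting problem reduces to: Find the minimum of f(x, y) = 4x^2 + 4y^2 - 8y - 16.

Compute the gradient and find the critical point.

f(x,y) = 4x^2 + 4y^2 - 8y - 16
df/dx = 8x + (0) = 0  =>  x = 0
df/dy = 8y + (-8) = 0  =>  y = 1
f(0, 1) = 4*(0)^2 + 4*(1)^2 + -8*(1) + -16 = -20
Hessian is diagonal with entries 8, 8 > 0, so this is a minimum.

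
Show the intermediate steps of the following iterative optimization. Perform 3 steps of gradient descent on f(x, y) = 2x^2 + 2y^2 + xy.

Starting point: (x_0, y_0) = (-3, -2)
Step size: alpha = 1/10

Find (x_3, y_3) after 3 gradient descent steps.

f(x,y) = 2x^2 + 2y^2 + xy
grad_x = 4x + 1y, grad_y = 4y + 1x
Step 1: grad = (-14, -11), (-8/5, -9/10)
Step 2: grad = (-73/10, -26/5), (-87/100, -19/50)
Step 3: grad = (-193/50, -239/100), (-121/250, -141/1000)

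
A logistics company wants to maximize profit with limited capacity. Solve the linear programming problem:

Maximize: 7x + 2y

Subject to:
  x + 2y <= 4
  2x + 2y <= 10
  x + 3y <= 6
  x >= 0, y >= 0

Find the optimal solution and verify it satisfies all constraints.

Feasible vertices: (0, 0), (0, 2), (4, 0)
Objective 7x + 2y at each vertex:
  (0, 0): 0
  (0, 2): 4
  (4, 0): 28
Maximum is 28 at (4, 0).
Verify constraints at (x, y) = (4, 0):
  1*4 + 2*0 = 4 <= 4 (active)
  2*4 + 2*0 = 8 <= 10
  1*4 + 3*0 = 4 <= 6
  x = 4 >= 0, y = 0 >= 0. All constraints satisfied.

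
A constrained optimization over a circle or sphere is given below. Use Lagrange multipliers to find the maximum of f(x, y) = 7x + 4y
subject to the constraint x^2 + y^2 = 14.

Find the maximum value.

Set up Lagrange conditions: grad f = lambda * grad g
  7 = 2*lambda*x
  4 = 2*lambda*y
From these: x/y = 7/4, so x = 7t, y = 4t for some t.
Substitute into constraint: (7t)^2 + (4t)^2 = 14
  t^2 * 65 = 14
  t = sqrt(14/65)
Maximum = 7*x + 4*y = (7^2 + 4^2)*t = 65 * sqrt(14/65) = sqrt(910)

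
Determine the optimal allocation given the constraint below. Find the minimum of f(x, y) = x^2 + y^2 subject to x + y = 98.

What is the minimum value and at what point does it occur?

Substitute y = 98 - x into f(x,y) = x^2 + y^2:
g(x) = x^2 + (98 - x)^2 = 2x^2 - 196x + 9604
g'(x) = 4x - 196 = 0  =>  x = 49
y = 98 - 49 = 49
Minimum value = 49^2 + 49^2 = 4802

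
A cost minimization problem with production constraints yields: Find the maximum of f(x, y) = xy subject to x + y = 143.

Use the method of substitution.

Substitute y = 143 - x into f(x,y) = xy:
g(x) = x(143 - x) = 143x - x^2
g'(x) = 143 - 2x = 0  =>  x = 143/2
y = 143 - 143/2 = 143/2
Maximum value = (143/2) * (143/2) = 20449/4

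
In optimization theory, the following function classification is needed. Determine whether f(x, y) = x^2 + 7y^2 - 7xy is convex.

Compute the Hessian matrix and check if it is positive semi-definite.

f(x,y) = x^2 + 7y^2 - 7xy
Hessian H = [[2, -7], [-7, 14]]
trace(H) = 16, det(H) = -21
Eigenvalues: (16 +/- sqrt(340)) / 2 = 17.22, -1.22
Since not both eigenvalues positive, f is neither convex nor concave.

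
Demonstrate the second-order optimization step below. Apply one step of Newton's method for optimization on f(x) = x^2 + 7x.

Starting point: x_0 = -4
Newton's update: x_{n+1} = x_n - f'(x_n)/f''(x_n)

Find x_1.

f(x) = x^2 + 7x
f'(x) = 2x + (7), f''(x) = 2
Newton step: x_1 = x_0 - f'(x_0)/f''(x_0)
f'(-4) = -1
x_1 = -4 - -1/2 = -7/2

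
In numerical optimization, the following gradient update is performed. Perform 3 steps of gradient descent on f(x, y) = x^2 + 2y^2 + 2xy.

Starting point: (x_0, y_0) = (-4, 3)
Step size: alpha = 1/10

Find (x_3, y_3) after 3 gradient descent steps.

f(x,y) = x^2 + 2y^2 + 2xy
grad_x = 2x + 2y, grad_y = 4y + 2x
Step 1: grad = (-2, 4), (-19/5, 13/5)
Step 2: grad = (-12/5, 14/5), (-89/25, 58/25)
Step 3: grad = (-62/25, 54/25), (-414/125, 263/125)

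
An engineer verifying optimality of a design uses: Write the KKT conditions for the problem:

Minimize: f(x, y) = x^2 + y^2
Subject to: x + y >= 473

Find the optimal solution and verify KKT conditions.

KKT conditions for min x^2 + y^2 s.t. x + y >= 473:
Stationarity: 2x = mu, 2y = mu
So x = y = mu/2.
Complementary slackness: mu*(x + y - 473) = 0
Primal feasibility: x + y >= 473; dual feasibility: mu >= 0
If mu = 0 then x = y = 0, but 0 + 0 < 473 is infeasible, so the constraint is active.
Constraint active: x + y = 2*(mu/2) = 473 => mu = 473
x = y = 473/2, f = 223729/2
Verify: stationarity 2*(473/2) = 473 = mu; primal 473/2 + 473/2 = 473 >= 473; dual mu = 473 >= 0; complementary slackness 473*(473 - 473) = 0. All KKT conditions hold.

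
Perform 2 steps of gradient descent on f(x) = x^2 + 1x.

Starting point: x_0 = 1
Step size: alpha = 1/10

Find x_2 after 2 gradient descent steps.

f(x) = x^2 + 1x, f'(x) = 2x + (1)
Step 1: f'(1) = 3, x_1 = 1 - 1/10 * 3 = 7/10
Step 2: f'(7/10) = 12/5, x_2 = 7/10 - 1/10 * 12/5 = 23/50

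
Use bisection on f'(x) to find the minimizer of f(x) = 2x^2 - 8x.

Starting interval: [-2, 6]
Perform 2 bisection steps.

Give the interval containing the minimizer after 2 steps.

Finding critical point of f(x) = 2x^2 - 8x using bisection on f'(x) = 4x + -8.
f'(x) = 0 when x = 2.
Starting interval: [-2, 6]
Step 1: mid = 2, f'(mid) = 0, new interval = [2, 2]
Step 2: mid = 2, f'(mid) = 0, new interval = [2, 2]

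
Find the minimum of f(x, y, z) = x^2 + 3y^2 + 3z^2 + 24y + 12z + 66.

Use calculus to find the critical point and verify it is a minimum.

f(x,y,z) = x^2 + 3y^2 + 3z^2 + 24y + 12z + 66
df/dx = 2x + (0) = 0 => x = 0
df/dy = 6y + (24) = 0 => y = -4
df/dz = 6z + (12) = 0 => z = -2
f(0,-4,-2) = 1*(0)^2 + 3*(-4)^2 + 3*(-2)^2 + 24*(-4) + 12*(-2) + 66 = 6
Hessian is diagonal with entries 2, 6, 6 > 0, confirmed minimum.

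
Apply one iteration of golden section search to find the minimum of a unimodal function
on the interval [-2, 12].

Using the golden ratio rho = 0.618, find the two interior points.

Golden section search on [-2, 12].
Golden ratio rho = 0.618 (approx).
Interior points:
  x_1 = -2 + (1-0.618)*14 = 3.3480
  x_2 = -2 + 0.618*14 = 6.6520
Compare f(x_1) and f(x_2) to determine which subinterval to keep.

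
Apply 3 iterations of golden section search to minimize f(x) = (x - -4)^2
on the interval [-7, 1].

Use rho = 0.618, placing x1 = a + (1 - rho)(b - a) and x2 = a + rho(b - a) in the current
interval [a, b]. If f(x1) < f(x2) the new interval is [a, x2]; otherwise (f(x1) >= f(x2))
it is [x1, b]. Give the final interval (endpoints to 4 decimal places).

Golden section search for min of f(x) = (x - -4)^2 on [-7, 1].
Each step: x1 = a + (1 - rho)(b - a), x2 = a + rho(b - a); if f(x1) < f(x2) keep [a, x2], otherwise keep [x1, b].
Step 1: [-7.0000, 1.0000], x1=-3.9440 (f=0.0031), x2=-2.0560 (f=3.7791); f(x1) < f(x2) => keep [-7.0000, -2.0560]
Step 2: [-7.0000, -2.0560], x1=-5.1114 (f=1.2352), x2=-3.9446 (f=0.0031); f(x1) > f(x2) => keep [-5.1114, -2.0560]
Step 3: [-5.1114, -2.0560], x1=-3.9442 (f=0.0031), x2=-3.2232 (f=0.6035); f(x1) < f(x2) => keep [-5.1114, -3.2232]
Final interval: [-5.1114, -3.2232]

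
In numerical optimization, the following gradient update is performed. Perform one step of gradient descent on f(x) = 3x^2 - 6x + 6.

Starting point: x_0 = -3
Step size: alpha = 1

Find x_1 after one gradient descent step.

f(x) = 3x^2 - 6x + 6
f'(x) = 6x - 6
f'(-3) = 6*-3 + (-6) = -24
x_1 = x_0 - alpha * f'(x_0) = -3 - 1 * -24 = 21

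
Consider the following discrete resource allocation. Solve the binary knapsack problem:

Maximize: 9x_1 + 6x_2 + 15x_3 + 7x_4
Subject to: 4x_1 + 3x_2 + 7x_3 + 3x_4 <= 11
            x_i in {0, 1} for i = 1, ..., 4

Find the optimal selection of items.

Items: item 1 (v=9, w=4), item 2 (v=6, w=3), item 3 (v=15, w=7), item 4 (v=7, w=3)
Capacity: 11
Checking all 16 subsets (w = total weight, v = total value):
  {}: w = 0, v = 0
  {1}: w = 4, v = 9
  {2}: w = 3, v = 6
  {3}: w = 7, v = 15
  {4}: w = 3, v = 7
  {1, 2}: w = 7, v = 15
  {1, 3}: w = 11, v = 24
  {1, 4}: w = 7, v = 16
  {2, 3}: w = 10, v = 21
  {2, 4}: w = 6, v = 13
  {3, 4}: w = 10, v = 22
  {1, 2, 3}: w = 14 > 11, infeasible
  {1, 2, 4}: w = 10, v = 22
  {1, 3, 4}: w = 14 > 11, infeasible
  {2, 3, 4}: w = 13 > 11, infeasible
  {1, 2, 3, 4}: w = 17 > 11, infeasible
Best feasible subset: items [1, 3]
Total weight: 11 <= 11, total value: 24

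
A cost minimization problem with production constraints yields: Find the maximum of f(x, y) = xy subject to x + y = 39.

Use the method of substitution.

Substitute y = 39 - x into f(x,y) = xy:
g(x) = x(39 - x) = 39x - x^2
g'(x) = 39 - 2x = 0  =>  x = 39/2
y = 39 - 39/2 = 39/2
Maximum value = (39/2) * (39/2) = 1521/4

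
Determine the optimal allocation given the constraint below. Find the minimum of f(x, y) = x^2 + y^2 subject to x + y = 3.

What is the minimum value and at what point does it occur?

Substitute y = 3 - x into f(x,y) = x^2 + y^2:
g(x) = x^2 + (3 - x)^2 = 2x^2 - 6x + 9
g'(x) = 4x - 6 = 0  =>  x = 3/2
y = 3 - 3/2 = 3/2
Minimum value = (3/2)^2 + (3/2)^2 = 9/2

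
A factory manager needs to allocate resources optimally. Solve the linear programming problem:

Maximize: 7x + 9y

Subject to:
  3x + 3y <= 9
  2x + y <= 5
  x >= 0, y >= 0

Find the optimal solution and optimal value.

Feasible vertices: (0, 0), (0, 3), (2, 1), (5/2, 0)
Objective 7x + 9y at each:
  (0, 0): 0
  (0, 3): 27
  (2, 1): 23
  (5/2, 0): 35/2
Maximum is 27 at (0, 3).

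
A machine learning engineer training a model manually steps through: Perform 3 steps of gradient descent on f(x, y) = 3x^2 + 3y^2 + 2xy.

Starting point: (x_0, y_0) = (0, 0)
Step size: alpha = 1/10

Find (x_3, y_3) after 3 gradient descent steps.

f(x,y) = 3x^2 + 3y^2 + 2xy
grad_x = 6x + 2y, grad_y = 6y + 2x
Step 1: grad = (0, 0), (0, 0)
Step 2: grad = (0, 0), (0, 0)
Step 3: grad = (0, 0), (0, 0)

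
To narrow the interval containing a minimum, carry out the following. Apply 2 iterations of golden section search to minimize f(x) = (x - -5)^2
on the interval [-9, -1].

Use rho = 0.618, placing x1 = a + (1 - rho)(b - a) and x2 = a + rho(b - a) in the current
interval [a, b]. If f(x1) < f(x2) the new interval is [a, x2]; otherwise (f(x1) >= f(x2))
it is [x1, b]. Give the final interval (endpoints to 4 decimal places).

Golden section search for min of f(x) = (x - -5)^2 on [-9, -1].
Each step: x1 = a + (1 - rho)(b - a), x2 = a + rho(b - a); if f(x1) < f(x2) keep [a, x2], otherwise keep [x1, b].
Step 1: [-9.0000, -1.0000], x1=-5.9440 (f=0.8911), x2=-4.0560 (f=0.8911); f(x1) = f(x2) (tie, not '<') => keep [-5.9440, -1.0000]
Step 2: [-5.9440, -1.0000], x1=-4.0554 (f=0.8923), x2=-2.8886 (f=4.4580); f(x1) < f(x2) => keep [-5.9440, -2.8886]
Final interval: [-5.9440, -2.8886]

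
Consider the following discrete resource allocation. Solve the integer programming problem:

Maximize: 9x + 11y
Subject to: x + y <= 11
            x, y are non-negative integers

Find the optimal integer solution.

Objective: 9x + 11y, constraint: x + y <= 11
Coefficient of y is 11 > coefficient of x is 9, so allocate the entire budget to y.
Optimal: x = 0, y = 11, value = 121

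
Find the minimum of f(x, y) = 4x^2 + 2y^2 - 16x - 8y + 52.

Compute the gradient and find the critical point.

f(x,y) = 4x^2 + 2y^2 - 16x - 8y + 52
df/dx = 8x + (-16) = 0  =>  x = 2
df/dy = 4y + (-8) = 0  =>  y = 2
f(2, 2) = 4*(2)^2 + 2*(2)^2 + -16*(2) + -8*(2) + 52 = 28
Hessian is diagonal with entries 8, 4 > 0, so this is a minimum.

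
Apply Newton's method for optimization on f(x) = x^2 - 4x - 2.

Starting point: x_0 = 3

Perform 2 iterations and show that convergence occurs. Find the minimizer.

f(x) = x^2 - 4x - 2, f'(x) = 2x + (-4), f''(x) = 2
Step 1: f'(3) = 2, x_1 = 3 - 2/2 = 2
Step 2: f'(2) = 0, x_2 = 2 (converged)
Newton's method converges in 1 step for quadratics.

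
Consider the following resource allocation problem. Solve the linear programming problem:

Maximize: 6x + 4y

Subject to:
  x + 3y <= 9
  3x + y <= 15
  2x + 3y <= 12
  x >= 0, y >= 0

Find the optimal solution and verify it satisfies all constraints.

Feasible vertices: (0, 0), (0, 3), (3, 2), (33/7, 6/7), (5, 0)
Objective 6x + 4y at each vertex:
  (0, 0): 0
  (0, 3): 12
  (3, 2): 26
  (33/7, 6/7): 222/7
  (5, 0): 30
Maximum is 222/7 at (33/7, 6/7).
Verify constraints at (x, y) = (33/7, 6/7):
  1*(33/7) + 3*(6/7) = 51/7 <= 9
  3*(33/7) + 1*(6/7) = 15 <= 15 (active)
  2*(33/7) + 3*(6/7) = 12 <= 12 (active)
  x = 33/7 >= 0, y = 6/7 >= 0. All constraints satisfied.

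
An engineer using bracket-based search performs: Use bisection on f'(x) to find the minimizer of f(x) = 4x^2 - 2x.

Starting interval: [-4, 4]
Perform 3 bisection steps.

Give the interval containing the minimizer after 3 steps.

Finding critical point of f(x) = 4x^2 - 2x using bisection on f'(x) = 8x + -2.
f'(x) = 0 when x = 1/4.
Starting interval: [-4, 4]
Step 1: mid = 0, f'(mid) = -2, new interval = [0, 4]
Step 2: mid = 2, f'(mid) = 14, new interval = [0, 2]
Step 3: mid = 1, f'(mid) = 6, new interval = [0, 1]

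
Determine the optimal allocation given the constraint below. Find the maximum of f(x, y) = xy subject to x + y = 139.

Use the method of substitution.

Substitute y = 139 - x into f(x,y) = xy:
g(x) = x(139 - x) = 139x - x^2
g'(x) = 139 - 2x = 0  =>  x = 139/2
y = 139 - 139/2 = 139/2
Maximum value = (139/2) * (139/2) = 19321/4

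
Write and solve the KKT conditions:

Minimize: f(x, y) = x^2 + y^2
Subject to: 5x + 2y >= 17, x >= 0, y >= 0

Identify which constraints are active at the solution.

KKT conditions for min x^2 + y^2 s.t. 5x + 2y >= 17, x >= 0, y >= 0:
Stationarity: 2x = mu*5 + mu_x, 2y = mu*2 + mu_y, with mu, mu_x, mu_y >= 0
Complementary slackness: mu*(5x + 2y - 17) = 0, mu_x*x = 0, mu_y*y = 0
(0, 0) is infeasible (5*0 + 2*0 < 17), so if mu = 0 stationarity would force x = mu_x/2 >= 0, y = mu_y/2 >= 0 with mu_x*x = mu_y*y = 0, i.e. x = y = 0: contradiction. Hence mu > 0 and 5x + 2y = 17 is active.
Try x > 0, y > 0 (so mu_x = mu_y = 0): x = 5*mu/2, y = 2*mu/2
Substitute: 5*(5*mu/2) + 2*(2*mu/2) = 17
  mu*29/2 = 17 => mu = 34/29
x* = 85/29 > 0, y* = 34/29 > 0, consistent with mu_x = mu_y = 0.
f is convex and the constraints are linear, so this KKT point is the global minimum.
f* = 289/29
Active constraints: 5x + 2y >= 17 (holds with equality, mu = 34/29 > 0); x >= 0 and y >= 0 are inactive (mu_x = mu_y = 0).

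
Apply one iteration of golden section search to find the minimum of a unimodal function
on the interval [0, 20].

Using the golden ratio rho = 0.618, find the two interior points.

Golden section search on [0, 20].
Golden ratio rho = 0.618 (approx).
Interior points:
  x_1 = 0 + (1-0.618)*20 = 7.6400
  x_2 = 0 + 0.618*20 = 12.3600
Compare f(x_1) and f(x_2) to determine which subinterval to keep.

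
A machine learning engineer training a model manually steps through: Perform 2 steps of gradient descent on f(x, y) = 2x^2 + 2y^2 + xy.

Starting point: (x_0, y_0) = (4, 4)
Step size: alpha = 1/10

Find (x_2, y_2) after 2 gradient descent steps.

f(x,y) = 2x^2 + 2y^2 + xy
grad_x = 4x + 1y, grad_y = 4y + 1x
Step 1: grad = (20, 20), (2, 2)
Step 2: grad = (10, 10), (1, 1)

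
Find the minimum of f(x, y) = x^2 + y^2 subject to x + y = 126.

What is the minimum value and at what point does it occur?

Substitute y = 126 - x into f(x,y) = x^2 + y^2:
g(x) = x^2 + (126 - x)^2 = 2x^2 - 252x + 15876
g'(x) = 4x - 252 = 0  =>  x = 63
y = 126 - 63 = 63
Minimum value = 63^2 + 63^2 = 7938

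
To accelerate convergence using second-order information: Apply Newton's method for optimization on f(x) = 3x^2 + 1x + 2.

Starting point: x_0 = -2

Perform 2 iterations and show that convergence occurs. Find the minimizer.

f(x) = 3x^2 + 1x + 2, f'(x) = 6x + (1), f''(x) = 6
Step 1: f'(-2) = -11, x_1 = -2 - -11/6 = -1/6
Step 2: f'(-1/6) = 0, x_2 = -1/6 (converged)
Newton's method converges in 1 step for quadratics.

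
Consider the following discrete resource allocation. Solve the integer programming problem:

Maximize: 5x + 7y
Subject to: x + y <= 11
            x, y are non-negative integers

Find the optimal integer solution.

Objective: 5x + 7y, constraint: x + y <= 11
Coefficient of y is 7 > coefficient of x is 5, so allocate the entire budget to y.
Optimal: x = 0, y = 11, value = 77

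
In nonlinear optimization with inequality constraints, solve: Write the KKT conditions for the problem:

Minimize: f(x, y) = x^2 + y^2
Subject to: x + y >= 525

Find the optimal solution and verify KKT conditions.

KKT conditions for min x^2 + y^2 s.t. x + y >= 525:
Stationarity: 2x = mu, 2y = mu
So x = y = mu/2.
Complementary slackness: mu*(x + y - 525) = 0
Primal feasibility: x + y >= 525; dual feasibility: mu >= 0
If mu = 0 then x = y = 0, but 0 + 0 < 525 is infeasible, so the constraint is active.
Constraint active: x + y = 2*(mu/2) = 525 => mu = 525
x = y = 525/2, f = 275625/2
Verify: stationarity 2*(525/2) = 525 = mu; primal 525/2 + 525/2 = 525 >= 525; dual mu = 525 >= 0; complementary slackness 525*(525 - 525) = 0. All KKT conditions hold.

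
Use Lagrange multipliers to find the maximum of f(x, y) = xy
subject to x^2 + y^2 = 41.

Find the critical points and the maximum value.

Lagrange conditions: y = 2*lambda*x and x = 2*lambda*y
If x = 0 then y = 0, violating the constraint, so x, y != 0.
Dividing: y/x = x/y => x^2 = y^2 => y = x or y = -x
Constraint: 2x^2 = 41 => x^2 = 41/2 => x = +/-sqrt(41/2)
Critical points: (sqrt(41/2), sqrt(41/2)), (-sqrt(41/2), -sqrt(41/2)), (sqrt(41/2), -sqrt(41/2)), (-sqrt(41/2), sqrt(41/2))
  y = x:  xy = x^2 = 41/2  at (sqrt(41/2), sqrt(41/2)) and (-sqrt(41/2), -sqrt(41/2))
  y = -x: xy = -x^2 = -41/2 at (sqrt(41/2), -sqrt(41/2)) and (-sqrt(41/2), sqrt(41/2))
Maximum xy = 41/2 at (sqrt(41/2), sqrt(41/2)) and (-sqrt(41/2), -sqrt(41/2))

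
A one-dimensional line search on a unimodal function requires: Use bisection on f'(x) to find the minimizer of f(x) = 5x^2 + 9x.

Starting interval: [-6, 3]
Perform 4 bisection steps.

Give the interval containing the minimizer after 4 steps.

Finding critical point of f(x) = 5x^2 + 9x using bisection on f'(x) = 10x + 9.
f'(x) = 0 when x = -9/10.
Starting interval: [-6, 3]
Step 1: mid = -3/2, f'(mid) = -6, new interval = [-3/2, 3]
Step 2: mid = 3/4, f'(mid) = 33/2, new interval = [-3/2, 3/4]
Step 3: mid = -3/8, f'(mid) = 21/4, new interval = [-3/2, -3/8]
Step 4: mid = -15/16, f'(mid) = -3/8, new interval = [-15/16, -3/8]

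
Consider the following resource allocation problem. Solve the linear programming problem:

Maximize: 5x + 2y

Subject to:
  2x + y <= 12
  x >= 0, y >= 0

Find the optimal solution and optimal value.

The feasible region has vertices at [(0, 0), (6, 0), (0, 12)].
Checking objective 5x + 2y at each vertex:
  (0, 0): 5*0 + 2*0 = 0
  (6, 0): 5*6 + 2*0 = 30
  (0, 12): 5*0 + 2*12 = 24
Maximum is 30 at (6, 0).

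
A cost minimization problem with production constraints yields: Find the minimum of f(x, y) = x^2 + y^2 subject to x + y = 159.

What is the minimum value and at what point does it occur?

Substitute y = 159 - x into f(x,y) = x^2 + y^2:
g(x) = x^2 + (159 - x)^2 = 2x^2 - 318x + 25281
g'(x) = 4x - 318 = 0  =>  x = 159/2
y = 159 - 159/2 = 159/2
Minimum value = (159/2)^2 + (159/2)^2 = 25281/2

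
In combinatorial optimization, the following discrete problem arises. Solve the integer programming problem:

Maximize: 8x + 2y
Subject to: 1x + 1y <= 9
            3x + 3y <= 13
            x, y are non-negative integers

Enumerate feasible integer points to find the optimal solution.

Constraint 1: 1x + 1y <= 9
Constraint 2: 3x + 3y <= 13
Feasible x range (need y >= 0): 0 <= x <= min(9/1, 13/3) => x in {0, ..., 4}.
Enumerate feasible integer points row by row (the coefficient of y is 2 > 0, so for each x the largest feasible y gives the best value):
  x = 0: y <= min((9 - 1*0)/1, (13 - 3*0)/3) => y in {0, ..., 4}; best 8*0 + 2*4 = 8
  x = 1: y <= min((9 - 1*1)/1, (13 - 3*1)/3) => y in {0, ..., 3}; best 8*1 + 2*3 = 14
  x = 2: y <= min((9 - 1*2)/1, (13 - 3*2)/3) => y in {0, ..., 2}; best 8*2 + 2*2 = 20
  x = 3: y <= min((9 - 1*3)/1, (13 - 3*3)/3) => y in {0, ..., 1}; best 8*3 + 2*1 = 26
  x = 4: y <= min((9 - 1*4)/1, (13 - 3*4)/3) => y in {0}; best 8*4 + 2*0 = 32
The maximum 8x + 2y = 32 is achieved at x = 4, y = 0.
Check: 1*4 + 1*0 = 4 <= 9 and 3*4 + 3*0 = 12 <= 13.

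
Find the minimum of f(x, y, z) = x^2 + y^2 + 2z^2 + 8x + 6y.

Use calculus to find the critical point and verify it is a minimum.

f(x,y,z) = x^2 + y^2 + 2z^2 + 8x + 6y
df/dx = 2x + (8) = 0 => x = -4
df/dy = 2y + (6) = 0 => y = -3
df/dz = 4z + (0) = 0 => z = 0
f(-4,-3,0) = 1*(-4)^2 + 1*(-3)^2 + 2*(0)^2 + 8*(-4) + 6*(-3) = -25
Hessian is diagonal with entries 2, 2, 4 > 0, confirmed minimum.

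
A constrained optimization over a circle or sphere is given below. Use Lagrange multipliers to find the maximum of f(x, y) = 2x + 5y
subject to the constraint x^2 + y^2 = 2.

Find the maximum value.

Set up Lagrange conditions: grad f = lambda * grad g
  2 = 2*lambda*x
  5 = 2*lambda*y
From these: x/y = 2/5, so x = 2t, y = 5t for some t.
Substitute into constraint: (2t)^2 + (5t)^2 = 2
  t^2 * 29 = 2
  t = sqrt(2/29)
Maximum = 2*x + 5*y = (2^2 + 5^2)*t = 29 * sqrt(2/29) = sqrt(58)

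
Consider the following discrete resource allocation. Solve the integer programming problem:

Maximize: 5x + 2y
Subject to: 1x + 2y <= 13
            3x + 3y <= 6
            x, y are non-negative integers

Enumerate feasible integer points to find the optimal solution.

Constraint 1: 1x + 2y <= 13
Constraint 2: 3x + 3y <= 6
Feasible x range (need y >= 0): 0 <= x <= min(13/1, 6/3) => x in {0, ..., 2}.
Enumerate feasible integer points row by row (the coefficient of y is 2 > 0, so for each x the largest feasible y gives the best value):
  x = 0: y <= min((13 - 1*0)/2, (6 - 3*0)/3) => y in {0, ..., 2}; best 5*0 + 2*2 = 4
  x = 1: y <= min((13 - 1*1)/2, (6 - 3*1)/3) => y in {0, ..., 1}; best 5*1 + 2*1 = 7
  x = 2: y <= min((13 - 1*2)/2, (6 - 3*2)/3) => y in {0}; best 5*2 + 2*0 = 10
The maximum 5x + 2y = 10 is achieved at x = 2, y = 0.
Check: 1*2 + 2*0 = 2 <= 13 and 3*2 + 3*0 = 6 <= 6.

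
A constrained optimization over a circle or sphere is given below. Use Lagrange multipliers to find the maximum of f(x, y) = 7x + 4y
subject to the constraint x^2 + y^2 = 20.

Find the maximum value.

Set up Lagrange conditions: grad f = lambda * grad g
  7 = 2*lambda*x
  4 = 2*lambda*y
From these: x/y = 7/4, so x = 7t, y = 4t for some t.
Substitute into constraint: (7t)^2 + (4t)^2 = 20
  t^2 * 65 = 20
  t = sqrt(20/65)
Maximum = 7*x + 4*y = (7^2 + 4^2)*t = 65 * sqrt(20/65) = sqrt(1300)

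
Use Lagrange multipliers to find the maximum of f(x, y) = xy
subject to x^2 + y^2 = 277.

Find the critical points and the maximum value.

Lagrange conditions: y = 2*lambda*x and x = 2*lambda*y
If x = 0 then y = 0, violating the constraint, so x, y != 0.
Dividing: y/x = x/y => x^2 = y^2 => y = x or y = -x
Constraint: 2x^2 = 277 => x^2 = 277/2 => x = +/-sqrt(277/2)
Critical points: (sqrt(277/2), sqrt(277/2)), (-sqrt(277/2), -sqrt(277/2)), (sqrt(277/2), -sqrt(277/2)), (-sqrt(277/2), sqrt(277/2))
  y = x:  xy = x^2 = 277/2  at (sqrt(277/2), sqrt(277/2)) and (-sqrt(277/2), -sqrt(277/2))
  y = -x: xy = -x^2 = -277/2 at (sqrt(277/2), -sqrt(277/2)) and (-sqrt(277/2), sqrt(277/2))
Maximum xy = 277/2 at (sqrt(277/2), sqrt(277/2)) and (-sqrt(277/2), -sqrt(277/2))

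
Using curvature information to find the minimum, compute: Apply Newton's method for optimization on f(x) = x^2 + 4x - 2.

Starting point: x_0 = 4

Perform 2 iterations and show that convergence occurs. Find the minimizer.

f(x) = x^2 + 4x - 2, f'(x) = 2x + (4), f''(x) = 2
Step 1: f'(4) = 12, x_1 = 4 - 12/2 = -2
Step 2: f'(-2) = 0, x_2 = -2 (converged)
Newton's method converges in 1 step for quadratics.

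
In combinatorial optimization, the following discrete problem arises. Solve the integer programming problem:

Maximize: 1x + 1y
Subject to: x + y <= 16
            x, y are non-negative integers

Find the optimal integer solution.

Objective: 1x + 1y, constraint: x + y <= 16
Coefficient of x is 1 >= coefficient of y is 1, so allocate the entire budget to x.
Optimal: x = 16, y = 0, value = 16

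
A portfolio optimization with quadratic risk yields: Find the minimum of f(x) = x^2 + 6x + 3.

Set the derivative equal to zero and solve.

f(x) = x^2 + 6x + 3
f'(x) = 2x + (6) = 0
x = -6/2 = -3
f(-3) = -6
Since f''(x) = 2 > 0, this is a minimum.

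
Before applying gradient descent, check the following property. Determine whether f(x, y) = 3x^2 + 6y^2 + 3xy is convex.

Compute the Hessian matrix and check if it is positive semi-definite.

f(x,y) = 3x^2 + 6y^2 + 3xy
Hessian H = [[6, 3], [3, 12]]
trace(H) = 18, det(H) = 63
Eigenvalues: (18 +/- sqrt(72)) / 2 = 13.24, 4.757
Since both eigenvalues > 0, f is convex.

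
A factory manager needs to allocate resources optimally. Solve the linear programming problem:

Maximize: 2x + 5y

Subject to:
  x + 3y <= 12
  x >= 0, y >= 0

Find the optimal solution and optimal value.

The feasible region has vertices at [(0, 0), (12, 0), (0, 4)].
Checking objective 2x + 5y at each vertex:
  (0, 0): 2*0 + 5*0 = 0
  (12, 0): 2*12 + 5*0 = 24
  (0, 4): 2*0 + 5*4 = 20
Maximum is 24 at (12, 0).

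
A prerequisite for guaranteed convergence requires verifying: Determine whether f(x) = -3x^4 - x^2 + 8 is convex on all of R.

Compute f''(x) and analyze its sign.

f(x) = -3x^4 - x^2 + 8
f'(x) = -12x^3 + -2x
f''(x) = -36x^2 + -2
f''(x) = -36x^2 + -2 <= -2 < 0 for all x
Therefore, f is concave on R.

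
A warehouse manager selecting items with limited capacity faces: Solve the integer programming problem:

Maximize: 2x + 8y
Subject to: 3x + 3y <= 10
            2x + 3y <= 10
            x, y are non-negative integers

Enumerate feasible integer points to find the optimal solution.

Constraint 1: 3x + 3y <= 10
Constraint 2: 2x + 3y <= 10
Feasible x range (need y >= 0): 0 <= x <= min(10/3, 10/2) => x in {0, ..., 3}.
Enumerate feasible integer points row by row (the coefficient of y is 8 > 0, so for each x the largest feasible y gives the best value):
  x = 0: y <= min((10 - 3*0)/3, (10 - 2*0)/3) => y in {0, ..., 3}; best 2*0 + 8*3 = 24
  x = 1: y <= min((10 - 3*1)/3, (10 - 2*1)/3) => y in {0, ..., 2}; best 2*1 + 8*2 = 18
  x = 2: y <= min((10 - 3*2)/3, (10 - 2*2)/3) => y in {0, ..., 1}; best 2*2 + 8*1 = 12
  x = 3: y <= min((10 - 3*3)/3, (10 - 2*3)/3) => y in {0}; best 2*3 + 8*0 = 6
The maximum 2x + 8y = 24 is achieved at x = 0, y = 3.
Check: 3*0 + 3*3 = 9 <= 10 and 2*0 + 3*3 = 9 <= 10.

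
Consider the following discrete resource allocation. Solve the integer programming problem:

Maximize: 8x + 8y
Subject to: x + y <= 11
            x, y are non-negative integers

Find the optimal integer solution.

Objective: 8x + 8y, constraint: x + y <= 11
Coefficient of x is 8 >= coefficient of y is 8, so allocate the entire budget to x.
Optimal: x = 11, y = 0, value = 88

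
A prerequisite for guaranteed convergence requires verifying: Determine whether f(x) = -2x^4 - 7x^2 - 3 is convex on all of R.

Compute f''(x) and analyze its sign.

f(x) = -2x^4 - 7x^2 - 3
f'(x) = -8x^3 + -14x
f''(x) = -24x^2 + -14
f''(x) = -24x^2 + -14 <= -14 < 0 for all x
Therefore, f is concave on R.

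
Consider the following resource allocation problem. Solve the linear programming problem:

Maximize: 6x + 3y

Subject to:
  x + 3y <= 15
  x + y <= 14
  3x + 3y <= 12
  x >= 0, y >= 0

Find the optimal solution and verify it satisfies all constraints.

Feasible vertices: (0, 0), (0, 4), (4, 0)
Objective 6x + 3y at each vertex:
  (0, 0): 0
  (0, 4): 12
  (4, 0): 24
Maximum is 24 at (4, 0).
Verify constraints at (x, y) = (4, 0):
  1*4 + 3*0 = 4 <= 15
  1*4 + 1*0 = 4 <= 14
  3*4 + 3*0 = 12 <= 12 (active)
  x = 4 >= 0, y = 0 >= 0. All constraints satisfied.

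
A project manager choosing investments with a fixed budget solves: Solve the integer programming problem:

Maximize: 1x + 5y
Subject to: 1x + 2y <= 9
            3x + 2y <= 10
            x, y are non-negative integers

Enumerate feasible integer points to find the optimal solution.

Constraint 1: 1x + 2y <= 9
Constraint 2: 3x + 2y <= 10
Feasible x range (need y >= 0): 0 <= x <= min(9/1, 10/3) => x in {0, ..., 3}.
Enumerate feasible integer points row by row (the coefficient of y is 5 > 0, so for each x the largest feasible y gives the best value):
  x = 0: y <= min((9 - 1*0)/2, (10 - 3*0)/2) => y in {0, ..., 4}; best 1*0 + 5*4 = 20
  x = 1: y <= min((9 - 1*1)/2, (10 - 3*1)/2) => y in {0, ..., 3}; best 1*1 + 5*3 = 16
  x = 2: y <= min((9 - 1*2)/2, (10 - 3*2)/2) => y in {0, ..., 2}; best 1*2 + 5*2 = 12
  x = 3: y <= min((9 - 1*3)/2, (10 - 3*3)/2) => y in {0}; best 1*3 + 5*0 = 3
The maximum 1x + 5y = 20 is achieved at x = 0, y = 4.
Check: 1*0 + 2*4 = 8 <= 9 and 3*0 + 2*4 = 8 <= 10.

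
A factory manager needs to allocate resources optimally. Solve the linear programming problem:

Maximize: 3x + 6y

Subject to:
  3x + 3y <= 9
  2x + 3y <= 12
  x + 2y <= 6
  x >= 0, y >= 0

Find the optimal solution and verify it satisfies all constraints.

Feasible vertices: (0, 0), (0, 3), (3, 0)
Objective 3x + 6y at each vertex:
  (0, 0): 0
  (0, 3): 18
  (3, 0): 9
Maximum is 18 at (0, 3).
Verify constraints at (x, y) = (0, 3):
  3*0 + 3*3 = 9 <= 9 (active)
  2*0 + 3*3 = 9 <= 12
  1*0 + 2*3 = 6 <= 6 (active)
  x = 0 >= 0, y = 3 >= 0. All constraints satisfied.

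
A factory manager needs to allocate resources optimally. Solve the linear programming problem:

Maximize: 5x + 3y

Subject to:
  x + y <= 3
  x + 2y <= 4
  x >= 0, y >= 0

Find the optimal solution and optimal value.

Feasible vertices: (0, 0), (0, 2), (2, 1), (3, 0)
Objective 5x + 3y at each:
  (0, 0): 0
  (0, 2): 6
  (2, 1): 13
  (3, 0): 15
Maximum is 15 at (3, 0).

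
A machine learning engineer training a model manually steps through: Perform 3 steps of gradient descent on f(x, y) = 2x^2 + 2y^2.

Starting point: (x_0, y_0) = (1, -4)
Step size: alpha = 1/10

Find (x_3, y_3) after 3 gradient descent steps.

f(x,y) = 2x^2 + 2y^2
grad_x = 4x + 0y, grad_y = 4y + 0x
Step 1: grad = (4, -16), (3/5, -12/5)
Step 2: grad = (12/5, -48/5), (9/25, -36/25)
Step 3: grad = (36/25, -144/25), (27/125, -108/125)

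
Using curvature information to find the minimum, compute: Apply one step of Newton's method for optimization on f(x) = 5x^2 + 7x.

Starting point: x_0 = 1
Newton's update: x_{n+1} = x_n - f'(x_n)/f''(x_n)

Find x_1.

f(x) = 5x^2 + 7x
f'(x) = 10x + (7), f''(x) = 10
Newton step: x_1 = x_0 - f'(x_0)/f''(x_0)
f'(1) = 17
x_1 = 1 - 17/10 = -7/10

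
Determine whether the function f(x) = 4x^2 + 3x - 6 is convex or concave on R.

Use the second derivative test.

f(x) = 4x^2 + 3x - 6
f'(x) = 8x + 3
f''(x) = 8
Since f''(x) = 8 > 0 for all x, f is convex on R.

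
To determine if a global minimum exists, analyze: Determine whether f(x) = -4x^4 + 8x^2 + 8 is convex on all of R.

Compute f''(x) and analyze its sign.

f(x) = -4x^4 + 8x^2 + 8
f'(x) = -16x^3 + 16x
f''(x) = -48x^2 + 16
f''(x) = -48x^2 + 16 -> -inf as |x| -> inf
Therefore, f is not globally convex on R.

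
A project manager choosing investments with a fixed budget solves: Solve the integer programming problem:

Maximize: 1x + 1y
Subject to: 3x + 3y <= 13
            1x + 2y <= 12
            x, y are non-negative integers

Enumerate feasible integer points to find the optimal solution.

Constraint 1: 3x + 3y <= 13
Constraint 2: 1x + 2y <= 12
Feasible x range (need y >= 0): 0 <= x <= min(13/3, 12/1) => x in {0, ..., 4}.
Enumerate feasible integer points row by row (the coefficient of y is 1 > 0, so for each x the largest feasible y gives the best value):
  x = 0: y <= min((13 - 3*0)/3, (12 - 1*0)/2) => y in {0, ..., 4}; best 1*0 + 1*4 = 4
  x = 1: y <= min((13 - 3*1)/3, (12 - 1*1)/2) => y in {0, ..., 3}; best 1*1 + 1*3 = 4
  x = 2: y <= min((13 - 3*2)/3, (12 - 1*2)/2) => y in {0, ..., 2}; best 1*2 + 1*2 = 4
  x = 3: y <= min((13 - 3*3)/3, (12 - 1*3)/2) => y in {0, ..., 1}; best 1*3 + 1*1 = 4
  x = 4: y <= min((13 - 3*4)/3, (12 - 1*4)/2) => y in {0}; best 1*4 + 1*0 = 4
The maximum 1x + 1y = 4 is achieved at x = 0, y = 4.
(The same value 4 is also attained at (1, 3), (2, 2), (3, 1), (4, 0).)
Check: 3*0 + 3*4 = 12 <= 13 and 1*0 + 2*4 = 8 <= 12.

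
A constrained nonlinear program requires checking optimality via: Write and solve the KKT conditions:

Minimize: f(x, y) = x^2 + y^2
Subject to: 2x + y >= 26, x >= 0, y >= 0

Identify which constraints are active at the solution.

KKT conditions for min x^2 + y^2 s.t. 2x + 1y >= 26, x >= 0, y >= 0:
Stationarity: 2x = mu*2 + mu_x, 2y = mu*1 + mu_y, with mu, mu_x, mu_y >= 0
Complementary slackness: mu*(2x + y - 26) = 0, mu_x*x = 0, mu_y*y = 0
(0, 0) is infeasible (2*0 + 1*0 < 26), so if mu = 0 stationarity would force x = mu_x/2 >= 0, y = mu_y/2 >= 0 with mu_x*x = mu_y*y = 0, i.e. x = y = 0: contradiction. Hence mu > 0 and 2x + y = 26 is active.
Try x > 0, y > 0 (so mu_x = mu_y = 0): x = 2*mu/2, y = 1*mu/2
Substitute: 2*(2*mu/2) + 1*(1*mu/2) = 26
  mu*5/2 = 26 => mu = 52/5
x* = 52/5 > 0, y* = 26/5 > 0, consistent with mu_x = mu_y = 0.
f is convex and the constraints are linear, so this KKT point is the global minimum.
f* = 676/5
Active constraints: 2x + y >= 26 (holds with equality, mu = 52/5 > 0); x >= 0 and y >= 0 are inactive (mu_x = mu_y = 0).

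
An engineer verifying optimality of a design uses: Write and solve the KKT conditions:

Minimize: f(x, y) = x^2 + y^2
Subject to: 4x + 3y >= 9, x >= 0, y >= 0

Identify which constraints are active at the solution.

KKT conditions for min x^2 + y^2 s.t. 4x + 3y >= 9, x >= 0, y >= 0:
Stationarity: 2x = mu*4 + mu_x, 2y = mu*3 + mu_y, with mu, mu_x, mu_y >= 0
Complementary slackness: mu*(4x + 3y - 9) = 0, mu_x*x = 0, mu_y*y = 0
(0, 0) is infeasible (4*0 + 3*0 < 9), so if mu = 0 stationarity would force x = mu_x/2 >= 0, y = mu_y/2 >= 0 with mu_x*x = mu_y*y = 0, i.e. x = y = 0: contradiction. Hence mu > 0 and 4x + 3y = 9 is active.
Try x > 0, y > 0 (so mu_x = mu_y = 0): x = 4*mu/2, y = 3*mu/2
Substitute: 4*(4*mu/2) + 3*(3*mu/2) = 9
  mu*25/2 = 9 => mu = 18/25
x* = 36/25 > 0, y* = 27/25 > 0, consistent with mu_x = mu_y = 0.
f is convex and the constraints are linear, so this KKT point is the global minimum.
f* = 81/25
Active constraints: 4x + 3y >= 9 (holds with equality, mu = 18/25 > 0); x >= 0 and y >= 0 are inactive (mu_x = mu_y = 0).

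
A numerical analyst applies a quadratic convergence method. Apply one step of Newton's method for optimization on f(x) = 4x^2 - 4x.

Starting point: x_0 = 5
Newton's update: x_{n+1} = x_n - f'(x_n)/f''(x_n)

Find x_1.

f(x) = 4x^2 - 4x
f'(x) = 8x + (-4), f''(x) = 8
Newton step: x_1 = x_0 - f'(x_0)/f''(x_0)
f'(5) = 36
x_1 = 5 - 36/8 = 1/2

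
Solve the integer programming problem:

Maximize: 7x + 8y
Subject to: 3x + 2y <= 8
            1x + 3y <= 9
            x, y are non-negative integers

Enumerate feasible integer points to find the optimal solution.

Constraint 1: 3x + 2y <= 8
Constraint 2: 1x + 3y <= 9
Feasible x range (need y >= 0): 0 <= x <= min(8/3, 9/1) => x in {0, ..., 2}.
Enumerate feasible integer points row by row (the coefficient of y is 8 > 0, so for each x the largest feasible y gives the best value):
  x = 0: y <= min((8 - 3*0)/2, (9 - 1*0)/3) => y in {0, ..., 3}; best 7*0 + 8*3 = 24
  x = 1: y <= min((8 - 3*1)/2, (9 - 1*1)/3) => y in {0, ..., 2}; best 7*1 + 8*2 = 23
  x = 2: y <= min((8 - 3*2)/2, (9 - 1*2)/3) => y in {0, ..., 1}; best 7*2 + 8*1 = 22
The maximum 7x + 8y = 24 is achieved at x = 0, y = 3.
Check: 3*0 + 2*3 = 6 <= 8 and 1*0 + 3*3 = 9 <= 9.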